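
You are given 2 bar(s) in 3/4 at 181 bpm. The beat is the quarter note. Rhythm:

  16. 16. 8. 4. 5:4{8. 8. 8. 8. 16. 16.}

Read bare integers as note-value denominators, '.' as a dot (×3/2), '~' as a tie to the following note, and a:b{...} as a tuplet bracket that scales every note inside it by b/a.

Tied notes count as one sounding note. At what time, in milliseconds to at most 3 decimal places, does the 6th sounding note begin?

note 6 onset = 18/5b = 1193.37ms

1. 0.0ms @ 0 + 124.309ms (3/8)
2. 124.309ms @ 3/8 + 124.309ms (3/8)
3. 248.619ms @ 3/4 + 248.619ms (3/4)
4. 497.238ms @ 3/2 + 497.238ms (3/2)
5. 994.475ms @ 3 + 198.895ms (3/5)
6. 1193.37ms @ 18/5 + 198.895ms (3/5)
7. 1392.265ms @ 21/5 + 198.895ms (3/5)
8. 1591.16ms @ 24/5 + 198.895ms (3/5)
9. 1790.055ms @ 27/5 + 99.448ms (3/10)
10. 1889.503ms @ 57/10 + 99.448ms (3/10)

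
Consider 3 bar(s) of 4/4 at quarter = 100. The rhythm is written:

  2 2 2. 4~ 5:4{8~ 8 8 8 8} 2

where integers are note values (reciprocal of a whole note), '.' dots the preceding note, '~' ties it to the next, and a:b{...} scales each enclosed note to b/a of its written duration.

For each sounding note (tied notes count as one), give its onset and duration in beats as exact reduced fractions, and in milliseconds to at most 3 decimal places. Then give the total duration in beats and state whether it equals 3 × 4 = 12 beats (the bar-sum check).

1) 0.0ms=0b +1200.0ms=2b
2) 1200.0ms=2b +1200.0ms=2b
3) 2400.0ms=4b +1800.0ms=3b
4) 4200.0ms=7b +1080.0ms=9/5b
5) 5280.0ms=44/5b +240.0ms=2/5b
6) 5520.0ms=46/5b +240.0ms=2/5b
7) 5760.0ms=48/5b +240.0ms=2/5b
8) 6000.0ms=10b +1200.0ms=2b
Σ=12b of 12 (100bpm 4/4) — PASS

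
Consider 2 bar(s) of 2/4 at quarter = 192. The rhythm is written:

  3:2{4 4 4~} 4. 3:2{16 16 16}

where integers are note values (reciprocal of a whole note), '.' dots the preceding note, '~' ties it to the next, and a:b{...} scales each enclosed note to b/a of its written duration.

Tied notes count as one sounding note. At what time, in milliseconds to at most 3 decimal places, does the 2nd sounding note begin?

1. 0.0ms @ 0 + 208.333ms (2/3)
2. 208.333ms @ 2/3 + 208.333ms (2/3)
3. 416.667ms @ 4/3 + 677.083ms (13/6)
4. 1093.75ms @ 7/2 + 52.083ms (1/6)
5. 1145.833ms @ 11/3 + 52.083ms (1/6)
6. 1197.917ms @ 23/6 + 52.083ms (1/6)

note 2 onset = 2/3b = 208.333ms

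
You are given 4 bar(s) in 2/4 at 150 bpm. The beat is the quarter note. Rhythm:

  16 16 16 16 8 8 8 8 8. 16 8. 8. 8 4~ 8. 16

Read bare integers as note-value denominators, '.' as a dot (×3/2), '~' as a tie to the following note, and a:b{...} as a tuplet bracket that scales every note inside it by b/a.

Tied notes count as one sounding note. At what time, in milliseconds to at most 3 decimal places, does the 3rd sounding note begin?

1. 0.0ms @ 0 + 100.0ms (1/4)
2. 100.0ms @ 1/4 + 100.0ms (1/4)
3. 200.0ms @ 1/2 + 100.0ms (1/4)
4. 300.0ms @ 3/4 + 100.0ms (1/4)
5. 400.0ms @ 1 + 200.0ms (1/2)
6. 600.0ms @ 3/2 + 200.0ms (1/2)
7. 800.0ms @ 2 + 200.0ms (1/2)
8. 1000.0ms @ 5/2 + 200.0ms (1/2)
9. 1200.0ms @ 3 + 300.0ms (3/4)
10. 1500.0ms @ 15/4 + 100.0ms (1/4)
11. 1600.0ms @ 4 + 300.0ms (3/4)
12. 1900.0ms @ 19/4 + 300.0ms (3/4)
13. 2200.0ms @ 11/2 + 200.0ms (1/2)
14. 2400.0ms @ 6 + 700.0ms (7/4)
15. 3100.0ms @ 31/4 + 100.0ms (1/4)

note 3 onset = 1/2b = 200.0ms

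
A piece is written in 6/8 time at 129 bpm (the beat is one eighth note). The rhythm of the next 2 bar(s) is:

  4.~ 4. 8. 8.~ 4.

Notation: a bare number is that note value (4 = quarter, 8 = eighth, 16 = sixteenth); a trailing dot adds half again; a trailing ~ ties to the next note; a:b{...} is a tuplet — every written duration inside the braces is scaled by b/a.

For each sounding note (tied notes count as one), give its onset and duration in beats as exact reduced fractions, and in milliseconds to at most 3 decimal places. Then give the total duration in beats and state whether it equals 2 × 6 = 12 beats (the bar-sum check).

1) 0.0ms=0b +2790.698ms=6b
2) 2790.698ms=6b +697.674ms=3/2b
3) 3488.372ms=15/2b +2093.023ms=9/2b
Σ=12b of 12 (129bpm 6/8) — PASS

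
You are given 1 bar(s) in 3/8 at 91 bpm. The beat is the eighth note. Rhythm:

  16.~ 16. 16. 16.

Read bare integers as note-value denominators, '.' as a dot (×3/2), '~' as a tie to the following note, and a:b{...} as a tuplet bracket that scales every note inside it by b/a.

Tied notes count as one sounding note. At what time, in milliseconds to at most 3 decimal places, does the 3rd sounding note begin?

1. 0.0ms @ 0 + 989.011ms (3/2)
2. 989.011ms @ 3/2 + 494.505ms (3/4)
3. 1483.516ms @ 9/4 + 494.505ms (3/4)

note 3 onset = 9/4b = 1483.516ms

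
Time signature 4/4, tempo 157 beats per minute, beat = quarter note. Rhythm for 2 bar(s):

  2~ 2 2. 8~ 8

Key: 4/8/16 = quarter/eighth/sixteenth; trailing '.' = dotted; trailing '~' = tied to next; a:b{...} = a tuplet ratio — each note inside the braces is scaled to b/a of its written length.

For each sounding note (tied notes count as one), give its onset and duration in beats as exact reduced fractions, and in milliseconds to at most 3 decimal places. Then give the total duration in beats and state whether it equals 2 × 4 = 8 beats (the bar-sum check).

1) 0.0ms=0b +1528.662ms=4b
2) 1528.662ms=4b +1146.497ms=3b
3) 2675.159ms=7b +382.166ms=1b
Σ=8b of 8 (157bpm 4/4) — PASS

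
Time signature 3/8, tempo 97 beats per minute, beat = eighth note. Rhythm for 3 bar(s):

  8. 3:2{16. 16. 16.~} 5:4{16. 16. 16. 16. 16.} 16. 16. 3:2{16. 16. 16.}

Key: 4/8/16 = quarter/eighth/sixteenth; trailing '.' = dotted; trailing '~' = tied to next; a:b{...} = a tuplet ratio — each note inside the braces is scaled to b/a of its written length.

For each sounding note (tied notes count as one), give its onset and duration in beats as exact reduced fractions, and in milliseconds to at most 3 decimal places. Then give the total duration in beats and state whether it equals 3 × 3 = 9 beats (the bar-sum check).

1) 0.0ms=0b +927.835ms=3/2b
2) 927.835ms=3/2b +309.278ms=1/2b
3) 1237.113ms=2b +309.278ms=1/2b
4) 1546.392ms=5/2b +680.412ms=11/10b
5) 2226.804ms=18/5b +371.134ms=3/5b
6) 2597.938ms=21/5b +371.134ms=3/5b
7) 2969.072ms=24/5b +371.134ms=3/5b
8) 3340.206ms=27/5b +371.134ms=3/5b
9) 3711.34ms=6b +463.918ms=3/4b
10) 4175.258ms=27/4b +463.918ms=3/4b
11) 4639.175ms=15/2b +309.278ms=1/2b
12) 4948.454ms=8b +309.278ms=1/2b
13) 5257.732ms=17/2b +309.278ms=1/2b
Σ=9b of 9 (97bpm 3/8) — PASS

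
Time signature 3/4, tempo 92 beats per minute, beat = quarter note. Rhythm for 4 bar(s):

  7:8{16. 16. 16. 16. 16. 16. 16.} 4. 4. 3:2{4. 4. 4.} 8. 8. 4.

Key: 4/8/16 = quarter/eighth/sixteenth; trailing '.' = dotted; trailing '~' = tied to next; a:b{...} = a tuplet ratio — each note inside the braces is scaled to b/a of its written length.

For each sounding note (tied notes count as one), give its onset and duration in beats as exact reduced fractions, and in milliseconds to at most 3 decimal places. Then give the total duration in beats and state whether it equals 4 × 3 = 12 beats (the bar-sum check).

1) 0.0ms=0b +279.503ms=3/7b
2) 279.503ms=3/7b +279.503ms=3/7b
3) 559.006ms=6/7b +279.503ms=3/7b
4) 838.509ms=9/7b +279.503ms=3/7b
5) 1118.012ms=12/7b +279.503ms=3/7b
6) 1397.516ms=15/7b +279.503ms=3/7b
7) 1677.019ms=18/7b +279.503ms=3/7b
8) 1956.522ms=3b +978.261ms=3/2b
9) 2934.783ms=9/2b +978.261ms=3/2b
10) 3913.043ms=6b +652.174ms=1b
11) 4565.217ms=7b +652.174ms=1b
12) 5217.391ms=8b +652.174ms=1b
13) 5869.565ms=9b +489.13ms=3/4b
14) 6358.696ms=39/4b +489.13ms=3/4b
15) 6847.826ms=21/2b +978.261ms=3/2b
Σ=12b of 12 (92bpm 3/4) — PASS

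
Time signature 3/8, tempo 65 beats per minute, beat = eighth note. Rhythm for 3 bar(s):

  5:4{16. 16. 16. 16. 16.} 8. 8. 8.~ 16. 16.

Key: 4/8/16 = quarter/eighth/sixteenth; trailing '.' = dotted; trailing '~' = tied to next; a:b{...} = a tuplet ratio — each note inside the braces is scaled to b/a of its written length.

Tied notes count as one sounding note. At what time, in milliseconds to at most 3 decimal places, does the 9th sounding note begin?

1. 0.0ms @ 0 + 553.846ms (3/5)
2. 553.846ms @ 3/5 + 553.846ms (3/5)
3. 1107.692ms @ 6/5 + 553.846ms (3/5)
4. 1661.538ms @ 9/5 + 553.846ms (3/5)
5. 2215.385ms @ 12/5 + 553.846ms (3/5)
6. 2769.231ms @ 3 + 1384.615ms (3/2)
7. 4153.846ms @ 9/2 + 1384.615ms (3/2)
8. 5538.462ms @ 6 + 2076.923ms (9/4)
9. 7615.385ms @ 33/4 + 692.308ms (3/4)

note 9 onset = 33/4b = 7615.385ms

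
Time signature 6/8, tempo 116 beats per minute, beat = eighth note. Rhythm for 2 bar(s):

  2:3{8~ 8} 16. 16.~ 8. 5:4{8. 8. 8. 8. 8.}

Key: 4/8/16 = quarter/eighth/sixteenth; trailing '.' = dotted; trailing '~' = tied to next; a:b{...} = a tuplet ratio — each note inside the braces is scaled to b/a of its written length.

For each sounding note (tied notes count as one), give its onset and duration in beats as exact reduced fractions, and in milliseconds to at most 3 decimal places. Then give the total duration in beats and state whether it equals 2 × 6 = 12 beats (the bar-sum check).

1) 0.0ms=0b +1551.724ms=3b
2) 1551.724ms=3b +387.931ms=3/4b
3) 1939.655ms=15/4b +1163.793ms=9/4b
4) 3103.448ms=6b +620.69ms=6/5b
5) 3724.138ms=36/5b +620.69ms=6/5b
6) 4344.828ms=42/5b +620.69ms=6/5b
7) 4965.517ms=48/5b +620.69ms=6/5b
8) 5586.207ms=54/5b +620.69ms=6/5b
Σ=12b of 12 (116bpm 6/8) — PASS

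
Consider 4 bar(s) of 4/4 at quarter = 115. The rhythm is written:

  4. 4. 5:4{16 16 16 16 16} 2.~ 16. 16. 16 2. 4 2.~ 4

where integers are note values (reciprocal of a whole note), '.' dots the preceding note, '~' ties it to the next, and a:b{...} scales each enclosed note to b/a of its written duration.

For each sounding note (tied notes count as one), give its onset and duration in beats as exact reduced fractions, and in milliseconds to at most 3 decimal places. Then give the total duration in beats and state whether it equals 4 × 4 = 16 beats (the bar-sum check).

1) 0.0ms=0b +782.609ms=3/2b
2) 782.609ms=3/2b +782.609ms=3/2b
3) 1565.217ms=3b +104.348ms=1/5b
4) 1669.565ms=16/5b +104.348ms=1/5b
5) 1773.913ms=17/5b +104.348ms=1/5b
6) 1878.261ms=18/5b +104.348ms=1/5b
7) 1982.609ms=19/5b +104.348ms=1/5b
8) 2086.957ms=4b +1760.87ms=27/8b
9) 3847.826ms=59/8b +195.652ms=3/8b
10) 4043.478ms=31/4b +130.435ms=1/4b
11) 4173.913ms=8b +1565.217ms=3b
12) 5739.13ms=11b +521.739ms=1b
13) 6260.87ms=12b +2086.957ms=4b
Σ=16b of 16 (115bpm 4/4) — PASS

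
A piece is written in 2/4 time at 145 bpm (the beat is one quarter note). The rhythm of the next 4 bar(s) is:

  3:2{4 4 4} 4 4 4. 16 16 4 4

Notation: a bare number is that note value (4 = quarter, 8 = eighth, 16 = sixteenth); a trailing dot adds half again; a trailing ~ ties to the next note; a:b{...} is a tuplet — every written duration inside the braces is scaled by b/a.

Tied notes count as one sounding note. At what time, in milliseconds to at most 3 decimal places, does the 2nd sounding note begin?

1. 0.0ms @ 0 + 275.862ms (2/3)
2. 275.862ms @ 2/3 + 275.862ms (2/3)
3. 551.724ms @ 4/3 + 275.862ms (2/3)
4. 827.586ms @ 2 + 413.793ms (1)
5. 1241.379ms @ 3 + 413.793ms (1)
6. 1655.172ms @ 4 + 620.69ms (3/2)
7. 2275.862ms @ 11/2 + 103.448ms (1/4)
8. 2379.31ms @ 23/4 + 103.448ms (1/4)
9. 2482.759ms @ 6 + 413.793ms (1)
10. 2896.552ms @ 7 + 413.793ms (1)

note 2 onset = 2/3b = 275.862ms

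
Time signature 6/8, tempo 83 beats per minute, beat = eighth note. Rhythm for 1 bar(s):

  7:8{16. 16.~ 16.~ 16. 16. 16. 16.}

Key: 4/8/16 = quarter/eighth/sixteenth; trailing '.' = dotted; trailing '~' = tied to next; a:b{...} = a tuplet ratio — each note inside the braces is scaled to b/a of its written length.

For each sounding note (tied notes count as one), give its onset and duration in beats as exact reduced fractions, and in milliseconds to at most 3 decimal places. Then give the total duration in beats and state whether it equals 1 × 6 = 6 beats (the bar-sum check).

1) 0.0ms=0b +619.621ms=6/7b
2) 619.621ms=6/7b +1858.864ms=18/7b
3) 2478.485ms=24/7b +619.621ms=6/7b
4) 3098.107ms=30/7b +619.621ms=6/7b
5) 3717.728ms=36/7b +619.621ms=6/7b
Σ=6b of 6 (83bpm 6/8) — PASS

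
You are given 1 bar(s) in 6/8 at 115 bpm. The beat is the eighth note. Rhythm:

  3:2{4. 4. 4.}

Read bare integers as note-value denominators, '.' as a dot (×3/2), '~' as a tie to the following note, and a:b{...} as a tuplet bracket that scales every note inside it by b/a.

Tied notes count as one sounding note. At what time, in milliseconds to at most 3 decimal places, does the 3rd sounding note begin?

note 3 onset = 4b = 2086.957ms

1. 0.0ms @ 0 + 1043.478ms (2)
2. 1043.478ms @ 2 + 1043.478ms (2)
3. 2086.957ms @ 4 + 1043.478ms (2)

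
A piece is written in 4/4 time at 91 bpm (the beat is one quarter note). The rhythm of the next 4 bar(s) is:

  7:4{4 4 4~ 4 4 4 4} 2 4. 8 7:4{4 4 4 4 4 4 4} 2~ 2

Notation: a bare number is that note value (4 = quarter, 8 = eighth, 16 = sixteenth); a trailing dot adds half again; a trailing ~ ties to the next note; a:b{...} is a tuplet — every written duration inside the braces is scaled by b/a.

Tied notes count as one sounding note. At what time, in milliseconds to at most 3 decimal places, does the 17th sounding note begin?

1. 0.0ms @ 0 + 376.766ms (4/7)
2. 376.766ms @ 4/7 + 376.766ms (4/7)
3. 753.532ms @ 8/7 + 753.532ms (8/7)
4. 1507.064ms @ 16/7 + 376.766ms (4/7)
5. 1883.83ms @ 20/7 + 376.766ms (4/7)
6. 2260.597ms @ 24/7 + 376.766ms (4/7)
7. 2637.363ms @ 4 + 1318.681ms (2)
8. 3956.044ms @ 6 + 989.011ms (3/2)
9. 4945.055ms @ 15/2 + 329.67ms (1/2)
10. 5274.725ms @ 8 + 376.766ms (4/7)
11. 5651.491ms @ 60/7 + 376.766ms (4/7)
12. 6028.257ms @ 64/7 + 376.766ms (4/7)
13. 6405.024ms @ 68/7 + 376.766ms (4/7)
14. 6781.79ms @ 72/7 + 376.766ms (4/7)
15. 7158.556ms @ 76/7 + 376.766ms (4/7)
16. 7535.322ms @ 80/7 + 376.766ms (4/7)
17. 7912.088ms @ 12 + 2637.363ms (4)

note 17 onset = 12b = 7912.088ms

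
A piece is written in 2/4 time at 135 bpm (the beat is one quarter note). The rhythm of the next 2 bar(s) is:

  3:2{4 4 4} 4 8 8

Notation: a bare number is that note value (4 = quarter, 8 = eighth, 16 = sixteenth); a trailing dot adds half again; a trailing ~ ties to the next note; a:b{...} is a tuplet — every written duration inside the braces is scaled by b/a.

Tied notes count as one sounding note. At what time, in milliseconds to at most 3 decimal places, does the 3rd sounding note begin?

1. 0.0ms @ 0 + 296.296ms (2/3)
2. 296.296ms @ 2/3 + 296.296ms (2/3)
3. 592.593ms @ 4/3 + 296.296ms (2/3)
4. 888.889ms @ 2 + 444.444ms (1)
5. 1333.333ms @ 3 + 222.222ms (1/2)
6. 1555.556ms @ 7/2 + 222.222ms (1/2)

note 3 onset = 4/3b = 592.593ms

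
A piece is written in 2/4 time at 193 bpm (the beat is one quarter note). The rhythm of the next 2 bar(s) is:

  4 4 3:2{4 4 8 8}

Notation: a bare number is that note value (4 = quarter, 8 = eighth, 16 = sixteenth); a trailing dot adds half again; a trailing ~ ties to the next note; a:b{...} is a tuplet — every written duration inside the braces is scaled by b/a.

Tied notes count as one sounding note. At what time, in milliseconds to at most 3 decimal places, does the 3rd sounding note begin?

note 3 onset = 2b = 621.762ms

1. 0.0ms @ 0 + 310.881ms (1)
2. 310.881ms @ 1 + 310.881ms (1)
3. 621.762ms @ 2 + 207.254ms (2/3)
4. 829.016ms @ 8/3 + 207.254ms (2/3)
5. 1036.269ms @ 10/3 + 103.627ms (1/3)
6. 1139.896ms @ 11/3 + 103.627ms (1/3)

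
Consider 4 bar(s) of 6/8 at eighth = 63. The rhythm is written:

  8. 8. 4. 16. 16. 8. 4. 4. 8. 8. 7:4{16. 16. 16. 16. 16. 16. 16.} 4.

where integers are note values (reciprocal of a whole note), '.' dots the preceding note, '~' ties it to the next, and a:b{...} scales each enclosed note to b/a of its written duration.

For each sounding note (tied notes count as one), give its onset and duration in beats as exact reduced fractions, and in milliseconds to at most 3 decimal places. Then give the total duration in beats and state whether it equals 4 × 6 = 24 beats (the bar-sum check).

1) 0.0ms=0b +1428.571ms=3/2b
2) 1428.571ms=3/2b +1428.571ms=3/2b
3) 2857.143ms=3b +2857.143ms=3b
4) 5714.286ms=6b +714.286ms=3/4b
5) 6428.571ms=27/4b +714.286ms=3/4b
6) 7142.857ms=15/2b +1428.571ms=3/2b
7) 8571.429ms=9b +2857.143ms=3b
8) 11428.571ms=12b +2857.143ms=3b
9) 14285.714ms=15b +1428.571ms=3/2b
10) 15714.286ms=33/2b +1428.571ms=3/2b
11) 17142.857ms=18b +408.163ms=3/7b
12) 17551.02ms=129/7b +408.163ms=3/7b
13) 17959.184ms=132/7b +408.163ms=3/7b
14) 18367.347ms=135/7b +408.163ms=3/7b
15) 18775.51ms=138/7b +408.163ms=3/7b
16) 19183.673ms=141/7b +408.163ms=3/7b
17) 19591.837ms=144/7b +408.163ms=3/7b
18) 20000.0ms=21b +2857.143ms=3b
Σ=24b of 24 (63bpm 6/8) — PASS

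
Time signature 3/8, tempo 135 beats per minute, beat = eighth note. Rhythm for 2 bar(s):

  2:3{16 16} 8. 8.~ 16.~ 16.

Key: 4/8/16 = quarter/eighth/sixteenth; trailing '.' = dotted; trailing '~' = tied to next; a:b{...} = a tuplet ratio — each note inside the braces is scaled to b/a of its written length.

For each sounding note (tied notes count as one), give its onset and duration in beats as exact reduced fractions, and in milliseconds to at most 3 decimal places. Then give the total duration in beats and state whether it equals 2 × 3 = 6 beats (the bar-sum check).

1) 0.0ms=0b +333.333ms=3/4b
2) 333.333ms=3/4b +333.333ms=3/4b
3) 666.667ms=3/2b +666.667ms=3/2b
4) 1333.333ms=3b +1333.333ms=3b
Σ=6b of 6 (135bpm 3/8) — PASS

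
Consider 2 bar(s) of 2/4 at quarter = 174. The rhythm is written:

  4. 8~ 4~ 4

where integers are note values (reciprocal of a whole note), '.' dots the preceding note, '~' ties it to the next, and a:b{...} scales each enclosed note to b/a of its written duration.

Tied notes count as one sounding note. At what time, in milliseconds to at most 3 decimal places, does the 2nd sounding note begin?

1. 0.0ms @ 0 + 517.241ms (3/2)
2. 517.241ms @ 3/2 + 862.069ms (5/2)

note 2 onset = 3/2b = 517.241ms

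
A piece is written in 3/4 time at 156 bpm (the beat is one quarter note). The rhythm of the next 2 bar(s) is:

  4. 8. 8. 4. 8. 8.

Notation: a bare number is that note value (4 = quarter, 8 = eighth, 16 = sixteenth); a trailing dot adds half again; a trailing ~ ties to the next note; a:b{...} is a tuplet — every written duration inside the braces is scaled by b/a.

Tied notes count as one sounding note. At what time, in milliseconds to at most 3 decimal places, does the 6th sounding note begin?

1. 0.0ms @ 0 + 576.923ms (3/2)
2. 576.923ms @ 3/2 + 288.462ms (3/4)
3. 865.385ms @ 9/4 + 288.462ms (3/4)
4. 1153.846ms @ 3 + 576.923ms (3/2)
5. 1730.769ms @ 9/2 + 288.462ms (3/4)
6. 2019.231ms @ 21/4 + 288.462ms (3/4)

note 6 onset = 21/4b = 2019.231ms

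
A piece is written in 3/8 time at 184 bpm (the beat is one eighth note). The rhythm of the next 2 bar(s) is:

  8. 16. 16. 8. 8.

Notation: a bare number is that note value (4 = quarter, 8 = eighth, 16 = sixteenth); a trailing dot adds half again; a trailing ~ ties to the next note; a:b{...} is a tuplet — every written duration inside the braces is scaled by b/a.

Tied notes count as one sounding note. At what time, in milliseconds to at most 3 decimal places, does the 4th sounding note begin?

1. 0.0ms @ 0 + 489.13ms (3/2)
2. 489.13ms @ 3/2 + 244.565ms (3/4)
3. 733.696ms @ 9/4 + 244.565ms (3/4)
4. 978.261ms @ 3 + 489.13ms (3/2)
5. 1467.391ms @ 9/2 + 489.13ms (3/2)

note 4 onset = 3b = 978.261ms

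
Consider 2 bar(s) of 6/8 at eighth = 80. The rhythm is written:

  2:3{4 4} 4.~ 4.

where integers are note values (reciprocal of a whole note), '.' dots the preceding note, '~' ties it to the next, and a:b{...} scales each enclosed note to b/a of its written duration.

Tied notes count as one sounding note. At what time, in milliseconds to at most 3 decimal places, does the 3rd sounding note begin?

note 3 onset = 6b = 4500.0ms

1. 0.0ms @ 0 + 2250.0ms (3)
2. 2250.0ms @ 3 + 2250.0ms (3)
3. 4500.0ms @ 6 + 4500.0ms (6)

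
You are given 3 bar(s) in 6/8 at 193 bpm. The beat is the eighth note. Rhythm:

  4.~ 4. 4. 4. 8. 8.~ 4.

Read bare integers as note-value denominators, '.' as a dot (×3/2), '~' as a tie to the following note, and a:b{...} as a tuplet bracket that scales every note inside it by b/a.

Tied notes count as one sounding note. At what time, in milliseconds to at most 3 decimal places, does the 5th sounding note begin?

1. 0.0ms @ 0 + 1865.285ms (6)
2. 1865.285ms @ 6 + 932.642ms (3)
3. 2797.927ms @ 9 + 932.642ms (3)
4. 3730.57ms @ 12 + 466.321ms (3/2)
5. 4196.891ms @ 27/2 + 1398.964ms (9/2)

note 5 onset = 27/2b = 4196.891ms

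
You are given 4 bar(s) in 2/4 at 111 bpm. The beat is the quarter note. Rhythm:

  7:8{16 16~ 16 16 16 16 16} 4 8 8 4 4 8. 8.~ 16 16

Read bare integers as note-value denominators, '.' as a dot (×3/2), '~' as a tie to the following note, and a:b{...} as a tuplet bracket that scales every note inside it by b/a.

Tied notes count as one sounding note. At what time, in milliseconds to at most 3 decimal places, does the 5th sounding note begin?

note 5 onset = 10/7b = 772.201ms

1. 0.0ms @ 0 + 154.44ms (2/7)
2. 154.44ms @ 2/7 + 308.88ms (4/7)
3. 463.32ms @ 6/7 + 154.44ms (2/7)
4. 617.761ms @ 8/7 + 154.44ms (2/7)
5. 772.201ms @ 10/7 + 154.44ms (2/7)
6. 926.641ms @ 12/7 + 154.44ms (2/7)
7. 1081.081ms @ 2 + 540.541ms (1)
8. 1621.622ms @ 3 + 270.27ms (1/2)
9. 1891.892ms @ 7/2 + 270.27ms (1/2)
10. 2162.162ms @ 4 + 540.541ms (1)
11. 2702.703ms @ 5 + 540.541ms (1)
12. 3243.243ms @ 6 + 405.405ms (3/4)
13. 3648.649ms @ 27/4 + 540.541ms (1)
14. 4189.189ms @ 31/4 + 135.135ms (1/4)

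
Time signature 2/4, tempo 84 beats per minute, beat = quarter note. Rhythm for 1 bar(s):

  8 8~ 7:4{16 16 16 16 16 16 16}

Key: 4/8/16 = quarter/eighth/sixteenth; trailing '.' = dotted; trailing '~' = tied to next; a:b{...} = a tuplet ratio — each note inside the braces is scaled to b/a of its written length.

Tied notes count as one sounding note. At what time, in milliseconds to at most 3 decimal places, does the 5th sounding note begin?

note 5 onset = 10/7b = 1020.408ms

1. 0.0ms @ 0 + 357.143ms (1/2)
2. 357.143ms @ 1/2 + 459.184ms (9/14)
3. 816.327ms @ 8/7 + 102.041ms (1/7)
4. 918.367ms @ 9/7 + 102.041ms (1/7)
5. 1020.408ms @ 10/7 + 102.041ms (1/7)
6. 1122.449ms @ 11/7 + 102.041ms (1/7)
7. 1224.49ms @ 12/7 + 102.041ms (1/7)
8. 1326.531ms @ 13/7 + 102.041ms (1/7)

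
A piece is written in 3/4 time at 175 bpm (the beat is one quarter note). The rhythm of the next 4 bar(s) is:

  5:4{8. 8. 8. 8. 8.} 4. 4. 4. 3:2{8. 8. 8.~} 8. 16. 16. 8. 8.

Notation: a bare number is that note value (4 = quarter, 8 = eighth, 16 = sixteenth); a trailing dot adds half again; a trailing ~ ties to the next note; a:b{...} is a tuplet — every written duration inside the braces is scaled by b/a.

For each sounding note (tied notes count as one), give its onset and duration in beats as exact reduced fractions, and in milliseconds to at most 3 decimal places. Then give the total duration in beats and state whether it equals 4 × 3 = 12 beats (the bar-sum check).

1) 0.0ms=0b +205.714ms=3/5b
2) 205.714ms=3/5b +205.714ms=3/5b
3) 411.429ms=6/5b +205.714ms=3/5b
4) 617.143ms=9/5b +205.714ms=3/5b
5) 822.857ms=12/5b +205.714ms=3/5b
6) 1028.571ms=3b +514.286ms=3/2b
7) 1542.857ms=9/2b +514.286ms=3/2b
8) 2057.143ms=6b +514.286ms=3/2b
9) 2571.429ms=15/2b +171.429ms=1/2b
10) 2742.857ms=8b +171.429ms=1/2b
11) 2914.286ms=17/2b +428.571ms=5/4b
12) 3342.857ms=39/4b +128.571ms=3/8b
13) 3471.429ms=81/8b +128.571ms=3/8b
14) 3600.0ms=21/2b +257.143ms=3/4b
15) 3857.143ms=45/4b +257.143ms=3/4b
Σ=12b of 12 (175bpm 3/4) — PASS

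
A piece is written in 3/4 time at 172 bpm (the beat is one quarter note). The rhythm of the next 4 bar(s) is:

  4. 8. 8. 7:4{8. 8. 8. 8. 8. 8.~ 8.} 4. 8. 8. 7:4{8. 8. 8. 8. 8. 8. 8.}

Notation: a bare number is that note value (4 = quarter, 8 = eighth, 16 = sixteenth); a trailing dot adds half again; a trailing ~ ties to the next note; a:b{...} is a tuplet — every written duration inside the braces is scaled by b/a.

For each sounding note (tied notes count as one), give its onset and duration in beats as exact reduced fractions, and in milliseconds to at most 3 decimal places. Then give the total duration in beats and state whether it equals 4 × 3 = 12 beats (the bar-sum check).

1) 0.0ms=0b +523.256ms=3/2b
2) 523.256ms=3/2b +261.628ms=3/4b
3) 784.884ms=9/4b +261.628ms=3/4b
4) 1046.512ms=3b +149.502ms=3/7b
5) 1196.013ms=24/7b +149.502ms=3/7b
6) 1345.515ms=27/7b +149.502ms=3/7b
7) 1495.017ms=30/7b +149.502ms=3/7b
8) 1644.518ms=33/7b +149.502ms=3/7b
9) 1794.02ms=36/7b +299.003ms=6/7b
10) 2093.023ms=6b +523.256ms=3/2b
11) 2616.279ms=15/2b +261.628ms=3/4b
12) 2877.907ms=33/4b +261.628ms=3/4b
13) 3139.535ms=9b +149.502ms=3/7b
14) 3289.037ms=66/7b +149.502ms=3/7b
15) 3438.538ms=69/7b +149.502ms=3/7b
16) 3588.04ms=72/7b +149.502ms=3/7b
17) 3737.542ms=75/7b +149.502ms=3/7b
18) 3887.043ms=78/7b +149.502ms=3/7b
19) 4036.545ms=81/7b +149.502ms=3/7b
Σ=12b of 12 (172bpm 3/4) — PASS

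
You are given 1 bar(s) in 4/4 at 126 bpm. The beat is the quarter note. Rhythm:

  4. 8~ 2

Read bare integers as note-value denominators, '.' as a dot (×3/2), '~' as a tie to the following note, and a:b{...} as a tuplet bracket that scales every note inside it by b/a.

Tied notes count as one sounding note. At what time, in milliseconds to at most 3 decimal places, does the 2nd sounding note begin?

1. 0.0ms @ 0 + 714.286ms (3/2)
2. 714.286ms @ 3/2 + 1190.476ms (5/2)

note 2 onset = 3/2b = 714.286ms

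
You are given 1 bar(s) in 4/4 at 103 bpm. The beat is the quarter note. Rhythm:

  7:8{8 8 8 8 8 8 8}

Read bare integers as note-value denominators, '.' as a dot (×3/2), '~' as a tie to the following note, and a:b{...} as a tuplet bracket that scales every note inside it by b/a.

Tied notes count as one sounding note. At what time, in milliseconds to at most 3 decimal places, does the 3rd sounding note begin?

1. 0.0ms @ 0 + 332.871ms (4/7)
2. 332.871ms @ 4/7 + 332.871ms (4/7)
3. 665.742ms @ 8/7 + 332.871ms (4/7)
4. 998.613ms @ 12/7 + 332.871ms (4/7)
5. 1331.484ms @ 16/7 + 332.871ms (4/7)
6. 1664.355ms @ 20/7 + 332.871ms (4/7)
7. 1997.226ms @ 24/7 + 332.871ms (4/7)

note 3 onset = 8/7b = 665.742ms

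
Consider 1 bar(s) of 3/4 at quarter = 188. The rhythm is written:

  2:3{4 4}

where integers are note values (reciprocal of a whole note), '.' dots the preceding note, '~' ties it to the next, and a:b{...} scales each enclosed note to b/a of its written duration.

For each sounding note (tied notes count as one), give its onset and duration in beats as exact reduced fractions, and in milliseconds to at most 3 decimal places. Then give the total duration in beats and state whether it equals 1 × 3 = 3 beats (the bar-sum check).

1) 0.0ms=0b +478.723ms=3/2b
2) 478.723ms=3/2b +478.723ms=3/2b
Σ=3b of 3 (188bpm 3/4) — PASS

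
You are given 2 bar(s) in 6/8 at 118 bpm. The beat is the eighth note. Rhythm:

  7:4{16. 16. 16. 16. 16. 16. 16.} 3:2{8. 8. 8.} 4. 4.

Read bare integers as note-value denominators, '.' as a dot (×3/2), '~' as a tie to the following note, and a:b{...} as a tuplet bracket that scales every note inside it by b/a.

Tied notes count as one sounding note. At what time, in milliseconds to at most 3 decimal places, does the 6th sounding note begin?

note 6 onset = 15/7b = 1089.588ms

1. 0.0ms @ 0 + 217.918ms (3/7)
2. 217.918ms @ 3/7 + 217.918ms (3/7)
3. 435.835ms @ 6/7 + 217.918ms (3/7)
4. 653.753ms @ 9/7 + 217.918ms (3/7)
5. 871.671ms @ 12/7 + 217.918ms (3/7)
6. 1089.588ms @ 15/7 + 217.918ms (3/7)
7. 1307.506ms @ 18/7 + 217.918ms (3/7)
8. 1525.424ms @ 3 + 508.475ms (1)
9. 2033.898ms @ 4 + 508.475ms (1)
10. 2542.373ms @ 5 + 508.475ms (1)
11. 3050.847ms @ 6 + 1525.424ms (3)
12. 4576.271ms @ 9 + 1525.424ms (3)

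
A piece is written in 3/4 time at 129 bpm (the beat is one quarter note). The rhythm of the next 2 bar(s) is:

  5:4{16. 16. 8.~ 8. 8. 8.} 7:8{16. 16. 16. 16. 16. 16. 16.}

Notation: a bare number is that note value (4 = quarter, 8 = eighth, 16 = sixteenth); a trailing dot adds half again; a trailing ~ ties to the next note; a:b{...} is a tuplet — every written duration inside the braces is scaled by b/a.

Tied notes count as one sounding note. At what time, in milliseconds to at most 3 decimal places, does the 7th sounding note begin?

1. 0.0ms @ 0 + 139.535ms (3/10)
2. 139.535ms @ 3/10 + 139.535ms (3/10)
3. 279.07ms @ 3/5 + 558.14ms (6/5)
4. 837.209ms @ 9/5 + 279.07ms (3/5)
5. 1116.279ms @ 12/5 + 279.07ms (3/5)
6. 1395.349ms @ 3 + 199.336ms (3/7)
7. 1594.684ms @ 24/7 + 199.336ms (3/7)
8. 1794.02ms @ 27/7 + 199.336ms (3/7)
9. 1993.355ms @ 30/7 + 199.336ms (3/7)
10. 2192.691ms @ 33/7 + 199.336ms (3/7)
11. 2392.027ms @ 36/7 + 199.336ms (3/7)
12. 2591.362ms @ 39/7 + 199.336ms (3/7)

note 7 onset = 24/7b = 1594.684ms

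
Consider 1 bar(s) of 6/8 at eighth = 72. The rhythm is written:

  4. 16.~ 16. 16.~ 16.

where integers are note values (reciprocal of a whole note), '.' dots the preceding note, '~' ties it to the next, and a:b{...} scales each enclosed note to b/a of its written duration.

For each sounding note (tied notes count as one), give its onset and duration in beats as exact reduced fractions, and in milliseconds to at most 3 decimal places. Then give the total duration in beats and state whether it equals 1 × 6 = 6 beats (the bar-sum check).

1) 0.0ms=0b +2500.0ms=3b
2) 2500.0ms=3b +1250.0ms=3/2b
3) 3750.0ms=9/2b +1250.0ms=3/2b
Σ=6b of 6 (72bpm 6/8) — PASS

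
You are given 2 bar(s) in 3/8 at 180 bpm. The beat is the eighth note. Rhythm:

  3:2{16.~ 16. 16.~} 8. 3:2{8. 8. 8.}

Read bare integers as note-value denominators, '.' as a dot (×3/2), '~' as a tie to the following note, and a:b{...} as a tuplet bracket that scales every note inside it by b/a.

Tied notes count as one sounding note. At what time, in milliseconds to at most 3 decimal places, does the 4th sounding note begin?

1. 0.0ms @ 0 + 333.333ms (1)
2. 333.333ms @ 1 + 666.667ms (2)
3. 1000.0ms @ 3 + 333.333ms (1)
4. 1333.333ms @ 4 + 333.333ms (1)
5. 1666.667ms @ 5 + 333.333ms (1)

note 4 onset = 4b = 1333.333ms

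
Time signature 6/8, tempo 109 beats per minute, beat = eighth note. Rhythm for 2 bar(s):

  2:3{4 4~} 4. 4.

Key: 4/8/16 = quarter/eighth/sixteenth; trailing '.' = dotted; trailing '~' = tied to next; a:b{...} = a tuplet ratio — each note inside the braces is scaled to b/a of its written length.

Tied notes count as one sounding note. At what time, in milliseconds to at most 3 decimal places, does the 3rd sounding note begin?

note 3 onset = 9b = 4954.128ms

1. 0.0ms @ 0 + 1651.376ms (3)
2. 1651.376ms @ 3 + 3302.752ms (6)
3. 4954.128ms @ 9 + 1651.376ms (3)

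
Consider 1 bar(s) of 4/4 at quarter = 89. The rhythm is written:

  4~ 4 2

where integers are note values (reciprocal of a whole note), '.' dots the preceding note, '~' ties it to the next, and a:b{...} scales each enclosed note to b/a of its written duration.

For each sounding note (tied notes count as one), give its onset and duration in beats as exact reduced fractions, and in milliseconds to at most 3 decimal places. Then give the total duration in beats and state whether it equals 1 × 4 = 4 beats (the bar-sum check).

1) 0.0ms=0b +1348.315ms=2b
2) 1348.315ms=2b +1348.315ms=2b
Σ=4b of 4 (89bpm 4/4) — PASS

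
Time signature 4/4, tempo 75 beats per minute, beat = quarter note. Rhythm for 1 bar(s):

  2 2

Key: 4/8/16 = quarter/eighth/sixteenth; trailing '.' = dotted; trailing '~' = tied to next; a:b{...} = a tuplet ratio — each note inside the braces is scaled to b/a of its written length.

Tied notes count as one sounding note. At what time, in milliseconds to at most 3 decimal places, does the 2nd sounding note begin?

1. 0.0ms @ 0 + 1600.0ms (2)
2. 1600.0ms @ 2 + 1600.0ms (2)

note 2 onset = 2b = 1600.0ms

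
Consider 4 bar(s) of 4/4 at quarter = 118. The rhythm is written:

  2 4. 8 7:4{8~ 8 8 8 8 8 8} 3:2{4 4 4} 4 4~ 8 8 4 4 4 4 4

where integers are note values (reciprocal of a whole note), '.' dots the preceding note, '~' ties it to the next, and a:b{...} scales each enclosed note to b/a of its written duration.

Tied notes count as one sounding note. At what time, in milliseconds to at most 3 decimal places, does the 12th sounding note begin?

1. 0.0ms @ 0 + 1016.949ms (2)
2. 1016.949ms @ 2 + 762.712ms (3/2)
3. 1779.661ms @ 7/2 + 254.237ms (1/2)
4. 2033.898ms @ 4 + 290.557ms (4/7)
5. 2324.455ms @ 32/7 + 145.278ms (2/7)
6. 2469.734ms @ 34/7 + 145.278ms (2/7)
7. 2615.012ms @ 36/7 + 145.278ms (2/7)
8. 2760.291ms @ 38/7 + 145.278ms (2/7)
9. 2905.569ms @ 40/7 + 145.278ms (2/7)
10. 3050.847ms @ 6 + 338.983ms (2/3)
11. 3389.831ms @ 20/3 + 338.983ms (2/3)
12. 3728.814ms @ 22/3 + 338.983ms (2/3)
13. 4067.797ms @ 8 + 508.475ms (1)
14. 4576.271ms @ 9 + 762.712ms (3/2)
15. 5338.983ms @ 21/2 + 254.237ms (1/2)
16. 5593.22ms @ 11 + 508.475ms (1)
17. 6101.695ms @ 12 + 508.475ms (1)
18. 6610.169ms @ 13 + 508.475ms (1)
19. 7118.644ms @ 14 + 508.475ms (1)
20. 7627.119ms @ 15 + 508.475ms (1)

note 12 onset = 22/3b = 3728.814ms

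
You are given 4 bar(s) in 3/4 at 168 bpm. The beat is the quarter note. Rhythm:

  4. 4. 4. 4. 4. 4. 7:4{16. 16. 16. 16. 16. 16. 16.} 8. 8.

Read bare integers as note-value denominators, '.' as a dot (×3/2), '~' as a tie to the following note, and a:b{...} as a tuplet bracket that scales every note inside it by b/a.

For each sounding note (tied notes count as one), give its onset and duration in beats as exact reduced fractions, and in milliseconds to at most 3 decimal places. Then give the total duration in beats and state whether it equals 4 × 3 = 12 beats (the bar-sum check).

1) 0.0ms=0b +535.714ms=3/2b
2) 535.714ms=3/2b +535.714ms=3/2b
3) 1071.429ms=3b +535.714ms=3/2b
4) 1607.143ms=9/2b +535.714ms=3/2b
5) 2142.857ms=6b +535.714ms=3/2b
6) 2678.571ms=15/2b +535.714ms=3/2b
7) 3214.286ms=9b +76.531ms=3/14b
8) 3290.816ms=129/14b +76.531ms=3/14b
9) 3367.347ms=66/7b +76.531ms=3/14b
10) 3443.878ms=135/14b +76.531ms=3/14b
11) 3520.408ms=69/7b +76.531ms=3/14b
12) 3596.939ms=141/14b +76.531ms=3/14b
13) 3673.469ms=72/7b +76.531ms=3/14b
14) 3750.0ms=21/2b +267.857ms=3/4b
15) 4017.857ms=45/4b +267.857ms=3/4b
Σ=12b of 12 (168bpm 3/4) — PASS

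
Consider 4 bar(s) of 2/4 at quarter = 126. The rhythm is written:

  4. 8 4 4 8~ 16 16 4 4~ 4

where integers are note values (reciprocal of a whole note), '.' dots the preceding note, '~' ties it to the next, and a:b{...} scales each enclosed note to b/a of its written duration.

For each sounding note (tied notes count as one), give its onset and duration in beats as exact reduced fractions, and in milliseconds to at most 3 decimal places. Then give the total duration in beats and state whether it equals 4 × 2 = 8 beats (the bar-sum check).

1) 0.0ms=0b +714.286ms=3/2b
2) 714.286ms=3/2b +238.095ms=1/2b
3) 952.381ms=2b +476.19ms=1b
4) 1428.571ms=3b +476.19ms=1b
5) 1904.762ms=4b +357.143ms=3/4b
6) 2261.905ms=19/4b +119.048ms=1/4b
7) 2380.952ms=5b +476.19ms=1b
8) 2857.143ms=6b +952.381ms=2b
Σ=8b of 8 (126bpm 2/4) — PASS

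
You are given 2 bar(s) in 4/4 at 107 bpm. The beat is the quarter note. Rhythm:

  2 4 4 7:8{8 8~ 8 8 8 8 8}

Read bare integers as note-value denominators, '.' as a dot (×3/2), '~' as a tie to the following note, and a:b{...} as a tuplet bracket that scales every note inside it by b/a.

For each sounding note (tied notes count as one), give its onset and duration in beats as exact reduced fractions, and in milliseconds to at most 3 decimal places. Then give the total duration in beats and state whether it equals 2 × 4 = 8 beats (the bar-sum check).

1) 0.0ms=0b +1121.495ms=2b
2) 1121.495ms=2b +560.748ms=1b
3) 1682.243ms=3b +560.748ms=1b
4) 2242.991ms=4b +320.427ms=4/7b
5) 2563.418ms=32/7b +640.854ms=8/7b
6) 3204.272ms=40/7b +320.427ms=4/7b
7) 3524.7ms=44/7b +320.427ms=4/7b
8) 3845.127ms=48/7b +320.427ms=4/7b
9) 4165.554ms=52/7b +320.427ms=4/7b
Σ=8b of 8 (107bpm 4/4) — PASS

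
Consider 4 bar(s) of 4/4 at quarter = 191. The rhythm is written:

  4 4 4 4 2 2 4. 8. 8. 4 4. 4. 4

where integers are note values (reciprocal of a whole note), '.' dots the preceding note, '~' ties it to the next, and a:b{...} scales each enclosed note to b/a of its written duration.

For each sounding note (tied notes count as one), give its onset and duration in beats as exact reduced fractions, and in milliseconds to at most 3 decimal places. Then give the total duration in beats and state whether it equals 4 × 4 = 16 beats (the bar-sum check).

1) 0.0ms=0b +314.136ms=1b
2) 314.136ms=1b +314.136ms=1b
3) 628.272ms=2b +314.136ms=1b
4) 942.408ms=3b +314.136ms=1b
5) 1256.545ms=4b +628.272ms=2b
6) 1884.817ms=6b +628.272ms=2b
7) 2513.089ms=8b +471.204ms=3/2b
8) 2984.293ms=19/2b +235.602ms=3/4b
9) 3219.895ms=41/4b +235.602ms=3/4b
10) 3455.497ms=11b +314.136ms=1b
11) 3769.634ms=12b +471.204ms=3/2b
12) 4240.838ms=27/2b +471.204ms=3/2b
13) 4712.042ms=15b +314.136ms=1b
Σ=16b of 16 (191bpm 4/4) — PASS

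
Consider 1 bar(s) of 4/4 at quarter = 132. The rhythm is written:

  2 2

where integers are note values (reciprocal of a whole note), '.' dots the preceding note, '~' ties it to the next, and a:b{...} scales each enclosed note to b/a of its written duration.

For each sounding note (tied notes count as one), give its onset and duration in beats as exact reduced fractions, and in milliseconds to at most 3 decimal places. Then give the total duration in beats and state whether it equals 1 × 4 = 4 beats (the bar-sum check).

1) 0.0ms=0b +909.091ms=2b
2) 909.091ms=2b +909.091ms=2b
Σ=4b of 4 (132bpm 4/4) — PASS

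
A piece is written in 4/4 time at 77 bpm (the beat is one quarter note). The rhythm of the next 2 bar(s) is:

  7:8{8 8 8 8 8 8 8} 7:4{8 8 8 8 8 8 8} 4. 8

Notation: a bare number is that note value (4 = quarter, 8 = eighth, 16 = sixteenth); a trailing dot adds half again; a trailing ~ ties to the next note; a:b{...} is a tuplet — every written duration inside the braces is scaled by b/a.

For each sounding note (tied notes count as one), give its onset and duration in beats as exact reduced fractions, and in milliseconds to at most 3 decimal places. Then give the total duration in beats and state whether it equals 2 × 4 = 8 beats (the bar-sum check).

1) 0.0ms=0b +445.269ms=4/7b
2) 445.269ms=4/7b +445.269ms=4/7b
3) 890.538ms=8/7b +445.269ms=4/7b
4) 1335.807ms=12/7b +445.269ms=4/7b
5) 1781.076ms=16/7b +445.269ms=4/7b
6) 2226.345ms=20/7b +445.269ms=4/7b
7) 2671.614ms=24/7b +445.269ms=4/7b
8) 3116.883ms=4b +222.635ms=2/7b
9) 3339.518ms=30/7b +222.635ms=2/7b
10) 3562.152ms=32/7b +222.635ms=2/7b
11) 3784.787ms=34/7b +222.635ms=2/7b
12) 4007.421ms=36/7b +222.635ms=2/7b
13) 4230.056ms=38/7b +222.635ms=2/7b
14) 4452.69ms=40/7b +222.635ms=2/7b
15) 4675.325ms=6b +1168.831ms=3/2b
16) 5844.156ms=15/2b +389.61ms=1/2b
Σ=8b of 8 (77bpm 4/4) — PASS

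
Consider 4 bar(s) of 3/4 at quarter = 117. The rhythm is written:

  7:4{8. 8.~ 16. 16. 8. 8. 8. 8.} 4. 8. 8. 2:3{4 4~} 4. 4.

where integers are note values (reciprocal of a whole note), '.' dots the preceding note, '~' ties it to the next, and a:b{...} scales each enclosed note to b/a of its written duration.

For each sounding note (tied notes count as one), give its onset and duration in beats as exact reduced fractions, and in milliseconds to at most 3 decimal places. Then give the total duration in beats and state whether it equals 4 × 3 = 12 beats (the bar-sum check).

1) 0.0ms=0b +219.78ms=3/7b
2) 219.78ms=3/7b +329.67ms=9/14b
3) 549.451ms=15/14b +109.89ms=3/14b
4) 659.341ms=9/7b +219.78ms=3/7b
5) 879.121ms=12/7b +219.78ms=3/7b
6) 1098.901ms=15/7b +219.78ms=3/7b
7) 1318.681ms=18/7b +219.78ms=3/7b
8) 1538.462ms=3b +769.231ms=3/2b
9) 2307.692ms=9/2b +384.615ms=3/4b
10) 2692.308ms=21/4b +384.615ms=3/4b
11) 3076.923ms=6b +769.231ms=3/2b
12) 3846.154ms=15/2b +1538.462ms=3b
13) 5384.615ms=21/2b +769.231ms=3/2b
Σ=12b of 12 (117bpm 3/4) — PASS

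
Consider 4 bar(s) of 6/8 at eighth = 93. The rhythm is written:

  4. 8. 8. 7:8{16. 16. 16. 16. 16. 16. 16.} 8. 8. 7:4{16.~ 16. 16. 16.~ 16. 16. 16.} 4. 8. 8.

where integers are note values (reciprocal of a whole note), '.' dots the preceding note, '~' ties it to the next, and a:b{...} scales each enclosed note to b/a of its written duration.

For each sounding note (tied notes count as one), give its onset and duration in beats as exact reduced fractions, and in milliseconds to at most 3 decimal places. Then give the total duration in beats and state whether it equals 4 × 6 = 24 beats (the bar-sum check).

1) 0.0ms=0b +1935.484ms=3b
2) 1935.484ms=3b +967.742ms=3/2b
3) 2903.226ms=9/2b +967.742ms=3/2b
4) 3870.968ms=6b +552.995ms=6/7b
5) 4423.963ms=48/7b +552.995ms=6/7b
6) 4976.959ms=54/7b +552.995ms=6/7b
7) 5529.954ms=60/7b +552.995ms=6/7b
8) 6082.949ms=66/7b +552.995ms=6/7b
9) 6635.945ms=72/7b +552.995ms=6/7b
10) 7188.94ms=78/7b +552.995ms=6/7b
11) 7741.935ms=12b +967.742ms=3/2b
12) 8709.677ms=27/2b +967.742ms=3/2b
13) 9677.419ms=15b +552.995ms=6/7b
14) 10230.415ms=111/7b +276.498ms=3/7b
15) 10506.912ms=114/7b +552.995ms=6/7b
16) 11059.908ms=120/7b +276.498ms=3/7b
17) 11336.406ms=123/7b +276.498ms=3/7b
18) 11612.903ms=18b +1935.484ms=3b
19) 13548.387ms=21b +967.742ms=3/2b
20) 14516.129ms=45/2b +967.742ms=3/2b
Σ=24b of 24 (93bpm 6/8) — PASS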